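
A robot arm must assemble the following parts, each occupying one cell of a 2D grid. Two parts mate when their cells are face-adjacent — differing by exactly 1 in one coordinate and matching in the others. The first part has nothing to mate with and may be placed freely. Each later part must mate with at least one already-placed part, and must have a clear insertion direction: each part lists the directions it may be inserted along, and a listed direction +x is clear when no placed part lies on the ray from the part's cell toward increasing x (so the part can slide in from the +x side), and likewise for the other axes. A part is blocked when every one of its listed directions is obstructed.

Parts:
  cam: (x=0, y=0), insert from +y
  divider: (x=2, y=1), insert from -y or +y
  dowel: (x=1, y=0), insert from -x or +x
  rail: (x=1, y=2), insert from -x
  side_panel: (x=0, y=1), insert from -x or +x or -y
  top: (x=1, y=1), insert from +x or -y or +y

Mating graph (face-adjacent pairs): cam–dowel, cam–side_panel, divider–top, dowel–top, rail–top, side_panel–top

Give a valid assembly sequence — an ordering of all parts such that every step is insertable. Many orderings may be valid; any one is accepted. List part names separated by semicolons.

cam; side_panel; dowel; top; rail; divider

1. cam@(0, 0) [+y clear] — {cam}
2. side_panel@(0, 1) [-x clear] — {cam, side_panel}
3. dowel@(1, 0) [+x clear] — {cam, dowel, side_panel}
4. top@(1, 1) [+x clear] — {cam, dowel, side_panel, top}
5. rail@(1, 2) [-x clear] — {cam, dowel, rail, side_panel, top}
6. divider@(2, 1) [-y clear] — {cam, divider, dowel, rail, side_panel, top}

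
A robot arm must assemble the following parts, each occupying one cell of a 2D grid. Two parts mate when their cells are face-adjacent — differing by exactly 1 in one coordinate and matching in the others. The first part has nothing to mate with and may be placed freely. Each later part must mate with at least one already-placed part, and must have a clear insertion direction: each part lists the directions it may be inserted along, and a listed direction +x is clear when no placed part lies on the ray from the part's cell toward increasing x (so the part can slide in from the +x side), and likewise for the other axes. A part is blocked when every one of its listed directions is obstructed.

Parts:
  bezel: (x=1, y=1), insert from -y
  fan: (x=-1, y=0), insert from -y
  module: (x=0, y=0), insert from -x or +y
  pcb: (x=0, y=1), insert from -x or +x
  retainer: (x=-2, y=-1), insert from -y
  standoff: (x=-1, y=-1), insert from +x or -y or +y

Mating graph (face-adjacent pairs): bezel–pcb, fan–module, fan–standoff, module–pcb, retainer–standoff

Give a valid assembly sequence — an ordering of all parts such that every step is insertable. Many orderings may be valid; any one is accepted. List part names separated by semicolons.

fan; standoff; retainer; module; pcb; bezel

1. fan@(-1, 0) [-y clear] — {fan}
2. standoff@(-1, -1) [+x clear] — {fan, standoff}
3. retainer@(-2, -1) [-y clear] — {fan, retainer, standoff}
4. module@(0, 0) [+y clear] — {fan, module, retainer, standoff}
5. pcb@(0, 1) [-x clear] — {fan, module, pcb, retainer, standoff}
6. bezel@(1, 1) [-y clear] — {bezel, fan, module, pcb, retainer, standoff}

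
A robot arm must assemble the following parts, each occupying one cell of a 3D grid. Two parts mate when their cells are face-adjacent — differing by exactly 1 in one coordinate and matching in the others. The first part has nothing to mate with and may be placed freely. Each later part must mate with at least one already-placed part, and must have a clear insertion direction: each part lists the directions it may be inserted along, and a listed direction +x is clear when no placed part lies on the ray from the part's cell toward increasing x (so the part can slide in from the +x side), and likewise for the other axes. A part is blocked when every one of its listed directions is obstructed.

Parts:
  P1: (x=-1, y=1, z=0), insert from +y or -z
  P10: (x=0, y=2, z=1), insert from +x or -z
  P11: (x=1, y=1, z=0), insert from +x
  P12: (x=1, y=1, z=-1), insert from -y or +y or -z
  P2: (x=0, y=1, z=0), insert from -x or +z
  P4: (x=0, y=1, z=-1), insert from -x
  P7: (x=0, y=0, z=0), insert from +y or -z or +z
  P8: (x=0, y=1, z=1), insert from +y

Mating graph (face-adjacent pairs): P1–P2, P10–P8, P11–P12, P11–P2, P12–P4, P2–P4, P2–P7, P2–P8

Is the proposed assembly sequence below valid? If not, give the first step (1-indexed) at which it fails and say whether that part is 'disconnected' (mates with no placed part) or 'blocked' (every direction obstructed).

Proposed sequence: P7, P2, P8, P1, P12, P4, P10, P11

Invalid at step 5 (disconnected)

1. P7@(0, 0, 0) [+y clear] — {P7}
2. P2@(0, 1, 0) [-x clear] — {P2, P7}
3. P8@(0, 1, 1) [+y clear] — {P2, P7, P8}
4. P1@(-1, 1, 0) [+y clear] — {P1, P2, P7, P8}
5. P12@(1, 1, -1) — no placed neighbour ⇒ disconnected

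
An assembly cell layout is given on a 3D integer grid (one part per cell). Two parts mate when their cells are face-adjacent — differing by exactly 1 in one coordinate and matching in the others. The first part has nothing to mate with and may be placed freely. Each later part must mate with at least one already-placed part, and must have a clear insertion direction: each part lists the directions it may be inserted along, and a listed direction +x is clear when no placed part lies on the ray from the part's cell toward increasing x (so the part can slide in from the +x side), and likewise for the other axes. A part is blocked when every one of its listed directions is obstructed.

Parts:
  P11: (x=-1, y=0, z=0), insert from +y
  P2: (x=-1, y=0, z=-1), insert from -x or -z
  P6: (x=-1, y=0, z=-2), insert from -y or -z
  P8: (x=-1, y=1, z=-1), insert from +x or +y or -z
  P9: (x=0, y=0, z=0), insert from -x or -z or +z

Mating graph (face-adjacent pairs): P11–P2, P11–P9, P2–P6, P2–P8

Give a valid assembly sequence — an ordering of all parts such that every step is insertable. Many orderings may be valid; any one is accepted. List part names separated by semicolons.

1. P2@(-1, 0, -1) [-x clear] — {P2}
2. P8@(-1, 1, -1) [+x clear] — {P2, P8}
3. P11@(-1, 0, 0) [+y clear] — {P11, P2, P8}
4. P9@(0, 0, 0) [-z clear] — {P11, P2, P8, P9}
5. P6@(-1, 0, -2) [-y clear] — {P11, P2, P6, P8, P9}

P2; P8; P11; P9; P6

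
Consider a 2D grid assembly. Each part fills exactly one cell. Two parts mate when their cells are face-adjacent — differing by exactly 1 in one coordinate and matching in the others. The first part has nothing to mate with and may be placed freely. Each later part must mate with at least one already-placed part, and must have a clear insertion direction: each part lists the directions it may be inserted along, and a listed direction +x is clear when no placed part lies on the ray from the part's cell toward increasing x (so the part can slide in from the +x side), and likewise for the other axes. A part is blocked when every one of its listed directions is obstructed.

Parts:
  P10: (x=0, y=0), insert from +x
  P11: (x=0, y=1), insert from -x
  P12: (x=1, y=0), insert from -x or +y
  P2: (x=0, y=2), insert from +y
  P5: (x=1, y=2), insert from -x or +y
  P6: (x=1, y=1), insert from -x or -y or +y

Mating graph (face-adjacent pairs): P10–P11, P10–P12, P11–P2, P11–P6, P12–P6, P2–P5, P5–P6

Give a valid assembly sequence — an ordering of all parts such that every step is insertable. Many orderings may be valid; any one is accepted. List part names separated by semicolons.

1. P10@(0, 0) [+x clear] — {P10}
2. P11@(0, 1) [-x clear] — {P10, P11}
3. P12@(1, 0) [+y clear] — {P10, P11, P12}
4. P2@(0, 2) [+y clear] — {P10, P11, P12, P2}
5. P6@(1, 1) [+y clear] — {P10, P11, P12, P2, P6}
6. P5@(1, 2) [+y clear] — {P10, P11, P12, P2, P5, P6}

P10; P11; P12; P2; P6; P5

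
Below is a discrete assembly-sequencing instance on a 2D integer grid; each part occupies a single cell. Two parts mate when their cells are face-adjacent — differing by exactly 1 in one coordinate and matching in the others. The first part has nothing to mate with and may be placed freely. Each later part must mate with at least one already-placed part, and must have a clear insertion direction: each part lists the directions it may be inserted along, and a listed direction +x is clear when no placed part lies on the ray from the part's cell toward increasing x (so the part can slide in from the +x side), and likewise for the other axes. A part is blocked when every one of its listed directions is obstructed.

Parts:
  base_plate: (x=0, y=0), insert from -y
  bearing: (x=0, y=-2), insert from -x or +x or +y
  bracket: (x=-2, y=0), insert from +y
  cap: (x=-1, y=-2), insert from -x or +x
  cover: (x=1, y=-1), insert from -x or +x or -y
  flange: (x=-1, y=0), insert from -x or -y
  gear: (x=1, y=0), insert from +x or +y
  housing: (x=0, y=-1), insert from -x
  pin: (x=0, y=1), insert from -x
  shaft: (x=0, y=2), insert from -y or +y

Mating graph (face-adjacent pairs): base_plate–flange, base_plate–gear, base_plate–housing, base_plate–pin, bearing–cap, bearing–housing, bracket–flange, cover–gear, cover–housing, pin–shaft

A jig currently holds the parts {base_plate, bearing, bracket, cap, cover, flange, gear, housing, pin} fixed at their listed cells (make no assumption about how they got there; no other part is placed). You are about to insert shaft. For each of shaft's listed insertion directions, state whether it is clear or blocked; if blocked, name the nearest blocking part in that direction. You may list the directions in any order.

-y: nearest on ray is pin@(0, 1) ⇒ blocked
+y: ray from shaft(0, 2) has no placed part ⇒ clear

+y: clear; -y: blocked by pin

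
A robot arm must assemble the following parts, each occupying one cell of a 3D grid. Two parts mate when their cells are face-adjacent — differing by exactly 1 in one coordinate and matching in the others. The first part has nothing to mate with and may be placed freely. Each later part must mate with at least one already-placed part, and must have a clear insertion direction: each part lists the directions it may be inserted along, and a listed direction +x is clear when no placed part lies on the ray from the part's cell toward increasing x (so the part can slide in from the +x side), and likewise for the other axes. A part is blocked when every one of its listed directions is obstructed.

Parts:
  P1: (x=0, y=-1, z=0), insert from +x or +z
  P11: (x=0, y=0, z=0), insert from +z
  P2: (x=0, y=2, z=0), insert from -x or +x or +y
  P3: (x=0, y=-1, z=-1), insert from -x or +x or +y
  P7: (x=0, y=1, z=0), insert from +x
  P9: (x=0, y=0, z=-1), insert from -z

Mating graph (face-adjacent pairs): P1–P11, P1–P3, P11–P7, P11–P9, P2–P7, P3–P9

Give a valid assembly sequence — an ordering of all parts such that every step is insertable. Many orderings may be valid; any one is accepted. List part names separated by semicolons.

P1; P3; P9; P11; P7; P2

1. P1@(0, -1, 0) [+x clear] — {P1}
2. P3@(0, -1, -1) [-x clear] — {P1, P3}
3. P9@(0, 0, -1) [-z clear] — {P1, P3, P9}
4. P11@(0, 0, 0) [+z clear] — {P1, P11, P3, P9}
5. P7@(0, 1, 0) [+x clear] — {P1, P11, P3, P7, P9}
6. P2@(0, 2, 0) [-x clear] — {P1, P11, P2, P3, P7, P9}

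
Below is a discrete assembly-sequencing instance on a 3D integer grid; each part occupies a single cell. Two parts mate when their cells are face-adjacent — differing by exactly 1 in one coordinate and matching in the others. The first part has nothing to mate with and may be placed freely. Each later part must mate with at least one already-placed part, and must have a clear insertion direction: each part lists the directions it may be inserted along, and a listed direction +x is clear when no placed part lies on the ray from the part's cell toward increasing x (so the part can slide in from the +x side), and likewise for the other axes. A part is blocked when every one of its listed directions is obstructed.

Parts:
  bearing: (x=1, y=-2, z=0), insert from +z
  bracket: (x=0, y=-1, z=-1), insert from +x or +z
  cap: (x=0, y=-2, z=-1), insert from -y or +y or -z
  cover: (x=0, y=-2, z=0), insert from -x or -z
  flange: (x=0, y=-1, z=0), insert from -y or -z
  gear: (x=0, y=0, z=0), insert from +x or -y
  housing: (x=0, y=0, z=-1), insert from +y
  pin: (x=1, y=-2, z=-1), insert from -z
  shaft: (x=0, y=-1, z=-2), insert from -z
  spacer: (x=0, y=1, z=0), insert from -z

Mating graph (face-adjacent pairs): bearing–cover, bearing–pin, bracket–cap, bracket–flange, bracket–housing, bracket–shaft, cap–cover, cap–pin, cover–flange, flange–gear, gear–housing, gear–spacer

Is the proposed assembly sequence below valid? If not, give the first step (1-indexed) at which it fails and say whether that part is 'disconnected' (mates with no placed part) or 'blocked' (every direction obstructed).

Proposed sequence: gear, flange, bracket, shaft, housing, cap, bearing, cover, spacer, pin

1. gear@(0, 0, 0) [+x clear] — {gear}
2. flange@(0, -1, 0) [-y clear] — {flange, gear}
3. bracket@(0, -1, -1) [+x clear] — {bracket, flange, gear}
4. shaft@(0, -1, -2) [-z clear] — {bracket, flange, gear, shaft}
5. housing@(0, 0, -1) [+y clear] — {bracket, flange, gear, housing, shaft}
6. cap@(0, -2, -1) [-y clear] — {bracket, cap, flange, gear, housing, shaft}
7. bearing@(1, -2, 0) — no placed neighbour ⇒ disconnected

Invalid at step 7 (disconnected)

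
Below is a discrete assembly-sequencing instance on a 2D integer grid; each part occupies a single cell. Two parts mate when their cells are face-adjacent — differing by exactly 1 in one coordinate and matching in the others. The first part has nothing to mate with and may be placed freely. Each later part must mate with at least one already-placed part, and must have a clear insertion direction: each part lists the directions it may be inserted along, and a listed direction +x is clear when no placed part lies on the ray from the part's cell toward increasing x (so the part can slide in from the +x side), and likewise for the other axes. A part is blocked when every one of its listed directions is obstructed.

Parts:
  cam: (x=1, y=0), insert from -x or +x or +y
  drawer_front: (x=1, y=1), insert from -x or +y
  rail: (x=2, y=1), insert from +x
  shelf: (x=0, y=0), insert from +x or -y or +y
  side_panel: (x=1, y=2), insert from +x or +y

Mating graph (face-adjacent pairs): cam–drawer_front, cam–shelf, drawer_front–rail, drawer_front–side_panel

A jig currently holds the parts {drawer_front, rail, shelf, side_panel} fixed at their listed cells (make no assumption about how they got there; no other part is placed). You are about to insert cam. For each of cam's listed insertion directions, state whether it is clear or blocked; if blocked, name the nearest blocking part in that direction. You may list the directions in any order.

+x: clear; +y: blocked by drawer_front; -x: blocked by shelf

-x: nearest on ray is shelf@(0, 0) ⇒ blocked
+x: ray from cam(1, 0) has no placed part ⇒ clear
+y: nearest on ray is drawer_front@(1, 1) ⇒ blocked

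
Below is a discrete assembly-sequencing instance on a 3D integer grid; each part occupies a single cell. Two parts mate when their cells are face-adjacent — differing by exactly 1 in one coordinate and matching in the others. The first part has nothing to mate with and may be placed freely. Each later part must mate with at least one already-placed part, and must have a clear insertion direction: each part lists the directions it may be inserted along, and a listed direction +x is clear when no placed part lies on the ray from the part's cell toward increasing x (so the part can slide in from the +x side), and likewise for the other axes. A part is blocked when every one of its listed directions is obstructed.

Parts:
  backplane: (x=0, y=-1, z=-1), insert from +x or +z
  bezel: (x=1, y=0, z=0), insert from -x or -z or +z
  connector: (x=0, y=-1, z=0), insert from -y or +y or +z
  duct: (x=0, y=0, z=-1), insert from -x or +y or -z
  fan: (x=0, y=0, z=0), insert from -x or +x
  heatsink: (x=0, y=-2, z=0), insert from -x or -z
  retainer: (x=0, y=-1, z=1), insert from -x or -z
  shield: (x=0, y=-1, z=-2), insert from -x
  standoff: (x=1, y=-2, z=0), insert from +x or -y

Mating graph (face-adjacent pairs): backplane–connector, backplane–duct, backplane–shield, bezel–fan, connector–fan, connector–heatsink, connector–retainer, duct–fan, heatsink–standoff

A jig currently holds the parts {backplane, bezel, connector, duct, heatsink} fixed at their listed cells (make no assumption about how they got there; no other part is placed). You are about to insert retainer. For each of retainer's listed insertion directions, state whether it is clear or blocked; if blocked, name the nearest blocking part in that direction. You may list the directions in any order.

-x: clear; -z: blocked by connector

-x: ray from retainer(0, -1, 1) has no placed part ⇒ clear
-z: nearest on ray is connector@(0, -1, 0) ⇒ blocked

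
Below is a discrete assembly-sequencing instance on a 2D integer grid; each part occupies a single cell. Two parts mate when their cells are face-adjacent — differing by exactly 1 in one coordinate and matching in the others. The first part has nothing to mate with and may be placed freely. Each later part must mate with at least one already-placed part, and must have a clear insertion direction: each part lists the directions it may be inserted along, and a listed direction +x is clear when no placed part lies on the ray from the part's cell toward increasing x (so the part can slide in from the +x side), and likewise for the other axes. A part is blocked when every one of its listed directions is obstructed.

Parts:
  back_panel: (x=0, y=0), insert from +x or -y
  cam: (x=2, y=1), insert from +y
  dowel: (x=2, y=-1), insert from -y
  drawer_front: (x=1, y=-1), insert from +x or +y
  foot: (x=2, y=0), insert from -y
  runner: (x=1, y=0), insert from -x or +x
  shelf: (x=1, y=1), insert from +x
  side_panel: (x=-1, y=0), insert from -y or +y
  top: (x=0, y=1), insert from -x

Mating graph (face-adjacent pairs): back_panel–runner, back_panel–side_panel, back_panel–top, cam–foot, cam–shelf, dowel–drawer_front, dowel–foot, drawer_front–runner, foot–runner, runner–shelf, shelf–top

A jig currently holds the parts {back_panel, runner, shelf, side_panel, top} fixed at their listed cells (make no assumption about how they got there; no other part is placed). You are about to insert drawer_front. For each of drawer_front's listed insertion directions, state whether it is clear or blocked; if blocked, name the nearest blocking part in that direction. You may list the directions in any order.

+x: clear; +y: blocked by runner

+x: ray from drawer_front(1, -1) has no placed part ⇒ clear
+y: nearest on ray is runner@(1, 0) ⇒ blocked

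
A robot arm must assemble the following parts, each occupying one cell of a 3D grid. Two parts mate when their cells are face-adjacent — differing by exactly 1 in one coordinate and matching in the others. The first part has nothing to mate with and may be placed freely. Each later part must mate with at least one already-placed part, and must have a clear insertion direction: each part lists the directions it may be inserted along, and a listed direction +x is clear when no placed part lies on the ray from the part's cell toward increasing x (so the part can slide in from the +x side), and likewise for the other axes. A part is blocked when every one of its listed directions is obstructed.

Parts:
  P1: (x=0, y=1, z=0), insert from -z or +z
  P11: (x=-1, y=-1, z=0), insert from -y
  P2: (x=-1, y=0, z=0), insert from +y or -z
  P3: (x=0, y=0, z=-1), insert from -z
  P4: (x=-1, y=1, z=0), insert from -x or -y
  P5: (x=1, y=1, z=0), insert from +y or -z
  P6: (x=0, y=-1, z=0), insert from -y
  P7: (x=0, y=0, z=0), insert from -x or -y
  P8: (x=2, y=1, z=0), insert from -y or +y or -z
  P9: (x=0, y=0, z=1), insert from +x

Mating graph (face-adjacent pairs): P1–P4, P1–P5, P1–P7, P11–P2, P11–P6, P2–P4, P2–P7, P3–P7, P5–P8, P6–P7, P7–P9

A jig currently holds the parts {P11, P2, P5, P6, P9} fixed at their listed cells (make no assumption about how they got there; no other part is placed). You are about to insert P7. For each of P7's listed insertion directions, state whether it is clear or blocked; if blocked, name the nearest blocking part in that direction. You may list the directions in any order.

-x: nearest on ray is P2@(-1, 0, 0) ⇒ blocked
-y: nearest on ray is P6@(0, -1, 0) ⇒ blocked

-x: blocked by P2; -y: blocked by P6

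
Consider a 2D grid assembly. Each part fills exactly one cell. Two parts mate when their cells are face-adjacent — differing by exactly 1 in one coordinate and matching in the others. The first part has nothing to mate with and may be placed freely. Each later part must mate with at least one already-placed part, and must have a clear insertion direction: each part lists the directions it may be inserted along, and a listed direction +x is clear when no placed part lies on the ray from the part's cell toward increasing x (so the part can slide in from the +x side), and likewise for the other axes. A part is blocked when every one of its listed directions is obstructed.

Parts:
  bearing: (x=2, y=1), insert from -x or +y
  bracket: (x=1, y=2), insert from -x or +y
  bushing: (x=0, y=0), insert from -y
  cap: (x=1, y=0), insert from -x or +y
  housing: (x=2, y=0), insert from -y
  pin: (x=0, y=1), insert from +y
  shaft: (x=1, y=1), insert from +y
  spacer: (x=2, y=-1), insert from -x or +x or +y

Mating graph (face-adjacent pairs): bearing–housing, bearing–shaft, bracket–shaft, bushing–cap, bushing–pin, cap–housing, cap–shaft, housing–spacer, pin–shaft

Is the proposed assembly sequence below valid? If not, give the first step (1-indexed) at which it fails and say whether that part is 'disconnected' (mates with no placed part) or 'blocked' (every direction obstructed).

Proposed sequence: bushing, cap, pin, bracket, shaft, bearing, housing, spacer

1. bushing@(0, 0) [-y clear] — {bushing}
2. cap@(1, 0) [+y clear] — {bushing, cap}
3. pin@(0, 1) [+y clear] — {bushing, cap, pin}
4. bracket@(1, 2) — no placed neighbour ⇒ disconnected

Invalid at step 4 (disconnected)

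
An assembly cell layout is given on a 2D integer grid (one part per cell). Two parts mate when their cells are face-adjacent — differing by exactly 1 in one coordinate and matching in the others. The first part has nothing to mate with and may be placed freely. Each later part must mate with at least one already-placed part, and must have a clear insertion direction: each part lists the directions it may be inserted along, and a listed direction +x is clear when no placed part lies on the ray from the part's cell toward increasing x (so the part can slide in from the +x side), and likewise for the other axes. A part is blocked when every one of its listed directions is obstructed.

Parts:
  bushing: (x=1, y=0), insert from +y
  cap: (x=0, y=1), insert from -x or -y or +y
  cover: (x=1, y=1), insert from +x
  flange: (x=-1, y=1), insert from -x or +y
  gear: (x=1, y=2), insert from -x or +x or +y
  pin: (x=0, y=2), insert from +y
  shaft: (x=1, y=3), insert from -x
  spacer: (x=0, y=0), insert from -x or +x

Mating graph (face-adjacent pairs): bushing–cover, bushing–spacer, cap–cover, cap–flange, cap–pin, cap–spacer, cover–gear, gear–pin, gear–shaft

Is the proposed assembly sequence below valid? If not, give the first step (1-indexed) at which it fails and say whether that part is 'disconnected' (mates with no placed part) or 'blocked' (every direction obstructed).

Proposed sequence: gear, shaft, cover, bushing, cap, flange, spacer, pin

1. gear@(1, 2) [-x clear] — {gear}
2. shaft@(1, 3) [-x clear] — {gear, shaft}
3. cover@(1, 1) [+x clear] — {cover, gear, shaft}
4. bushing@(1, 0) — +y all obstructed ⇒ blocked

Invalid at step 4 (blocked)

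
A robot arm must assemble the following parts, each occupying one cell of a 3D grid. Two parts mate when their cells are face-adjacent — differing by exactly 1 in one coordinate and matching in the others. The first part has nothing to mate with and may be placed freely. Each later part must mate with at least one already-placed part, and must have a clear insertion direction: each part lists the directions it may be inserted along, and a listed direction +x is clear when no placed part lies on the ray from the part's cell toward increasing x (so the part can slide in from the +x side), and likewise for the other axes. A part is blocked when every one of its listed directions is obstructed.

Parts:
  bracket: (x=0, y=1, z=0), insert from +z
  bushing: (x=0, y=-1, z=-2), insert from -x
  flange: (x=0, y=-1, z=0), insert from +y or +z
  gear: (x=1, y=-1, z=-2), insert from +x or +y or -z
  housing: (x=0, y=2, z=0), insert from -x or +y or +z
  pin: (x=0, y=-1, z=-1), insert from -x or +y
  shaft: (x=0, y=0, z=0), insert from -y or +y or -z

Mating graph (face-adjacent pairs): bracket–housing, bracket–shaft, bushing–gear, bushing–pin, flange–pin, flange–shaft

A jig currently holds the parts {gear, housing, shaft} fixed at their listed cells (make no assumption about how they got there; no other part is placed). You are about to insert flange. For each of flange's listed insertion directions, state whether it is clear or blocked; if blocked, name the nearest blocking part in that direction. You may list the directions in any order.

+y: nearest on ray is shaft@(0, 0, 0) ⇒ blocked
+z: ray from flange(0, -1, 0) has no placed part ⇒ clear

+y: blocked by shaft; +z: clear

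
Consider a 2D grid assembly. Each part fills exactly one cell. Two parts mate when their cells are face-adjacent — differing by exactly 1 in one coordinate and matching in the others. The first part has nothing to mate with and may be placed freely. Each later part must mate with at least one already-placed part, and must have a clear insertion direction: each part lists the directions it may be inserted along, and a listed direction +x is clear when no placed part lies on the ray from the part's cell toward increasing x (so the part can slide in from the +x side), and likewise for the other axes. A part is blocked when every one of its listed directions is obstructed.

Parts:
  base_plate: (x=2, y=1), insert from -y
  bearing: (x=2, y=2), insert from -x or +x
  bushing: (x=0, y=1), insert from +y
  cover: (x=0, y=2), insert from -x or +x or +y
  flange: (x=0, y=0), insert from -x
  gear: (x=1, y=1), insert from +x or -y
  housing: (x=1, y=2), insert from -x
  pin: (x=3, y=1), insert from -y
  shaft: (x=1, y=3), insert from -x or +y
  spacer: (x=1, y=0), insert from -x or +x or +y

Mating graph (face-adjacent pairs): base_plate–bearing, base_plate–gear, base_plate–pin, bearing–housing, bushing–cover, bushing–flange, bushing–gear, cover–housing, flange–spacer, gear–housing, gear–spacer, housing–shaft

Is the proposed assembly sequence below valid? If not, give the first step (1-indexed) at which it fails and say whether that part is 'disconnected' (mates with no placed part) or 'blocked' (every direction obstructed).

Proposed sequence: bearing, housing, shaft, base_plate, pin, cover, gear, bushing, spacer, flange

1. bearing@(2, 2) [-x clear] — {bearing}
2. housing@(1, 2) [-x clear] — {bearing, housing}
3. shaft@(1, 3) [-x clear] — {bearing, housing, shaft}
4. base_plate@(2, 1) [-y clear] — {base_plate, bearing, housing, shaft}
5. pin@(3, 1) [-y clear] — {base_plate, bearing, housing, pin, shaft}
6. cover@(0, 2) [-x clear] — {base_plate, bearing, cover, housing, pin, shaft}
7. gear@(1, 1) [-y clear] — {base_plate, bearing, cover, gear, housing, pin, shaft}
8. bushing@(0, 1) — +y all obstructed ⇒ blocked

Invalid at step 8 (blocked)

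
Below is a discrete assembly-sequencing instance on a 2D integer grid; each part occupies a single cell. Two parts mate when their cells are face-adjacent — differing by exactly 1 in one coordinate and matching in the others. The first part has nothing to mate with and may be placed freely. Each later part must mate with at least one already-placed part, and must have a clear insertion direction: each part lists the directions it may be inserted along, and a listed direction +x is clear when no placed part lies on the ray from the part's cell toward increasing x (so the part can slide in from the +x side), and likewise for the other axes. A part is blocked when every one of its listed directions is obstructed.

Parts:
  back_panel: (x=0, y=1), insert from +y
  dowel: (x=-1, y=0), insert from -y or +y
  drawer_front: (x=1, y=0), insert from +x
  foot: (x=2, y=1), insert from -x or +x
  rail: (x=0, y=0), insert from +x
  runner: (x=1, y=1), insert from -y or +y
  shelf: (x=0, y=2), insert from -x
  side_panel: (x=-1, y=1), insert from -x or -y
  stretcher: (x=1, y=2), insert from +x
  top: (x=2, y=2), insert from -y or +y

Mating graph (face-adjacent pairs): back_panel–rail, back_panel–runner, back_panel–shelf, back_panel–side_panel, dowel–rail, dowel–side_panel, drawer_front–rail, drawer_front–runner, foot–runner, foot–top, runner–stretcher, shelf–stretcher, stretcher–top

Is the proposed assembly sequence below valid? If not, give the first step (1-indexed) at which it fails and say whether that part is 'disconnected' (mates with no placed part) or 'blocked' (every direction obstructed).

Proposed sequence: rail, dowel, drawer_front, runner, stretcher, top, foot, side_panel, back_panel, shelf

Valid

1. rail@(0, 0) [+x clear] — {rail}
2. dowel@(-1, 0) [-y clear] — {dowel, rail}
3. drawer_front@(1, 0) [+x clear] — {dowel, drawer_front, rail}
4. runner@(1, 1) [+y clear] — {dowel, drawer_front, rail, runner}
5. stretcher@(1, 2) [+x clear] — {dowel, drawer_front, rail, runner, stretcher}
6. top@(2, 2) [-y clear] — {dowel, drawer_front, rail, runner, stretcher, top}
7. foot@(2, 1) [+x clear] — {dowel, drawer_front, foot, rail, runner, stretcher, top}
8. side_panel@(-1, 1) [-x clear] — {dowel, drawer_front, foot, rail, runner, side_panel, stretcher, top}
9. back_panel@(0, 1) [+y clear] — {back_panel, dowel, drawer_front, foot, rail, runner, side_panel, stretcher, top}
10. shelf@(0, 2) [-x clear] — {back_panel, dowel, drawer_front, foot, rail, runner, shelf, side_panel, stretcher, top}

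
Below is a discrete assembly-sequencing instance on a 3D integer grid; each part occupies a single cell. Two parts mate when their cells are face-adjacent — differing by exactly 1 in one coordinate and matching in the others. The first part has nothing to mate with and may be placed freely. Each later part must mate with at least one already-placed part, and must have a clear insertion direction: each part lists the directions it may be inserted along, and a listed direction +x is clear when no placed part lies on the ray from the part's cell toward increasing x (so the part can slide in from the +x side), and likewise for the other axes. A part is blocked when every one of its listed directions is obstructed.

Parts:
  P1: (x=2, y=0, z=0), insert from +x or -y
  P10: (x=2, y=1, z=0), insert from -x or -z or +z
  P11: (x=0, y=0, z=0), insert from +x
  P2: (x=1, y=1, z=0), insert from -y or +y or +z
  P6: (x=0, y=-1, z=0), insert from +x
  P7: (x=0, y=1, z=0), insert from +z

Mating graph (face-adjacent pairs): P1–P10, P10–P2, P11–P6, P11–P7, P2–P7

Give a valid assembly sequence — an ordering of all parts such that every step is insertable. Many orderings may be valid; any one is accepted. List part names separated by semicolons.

P2; P7; P11; P6; P10; P1

1. P2@(1, 1, 0) [-y clear] — {P2}
2. P7@(0, 1, 0) [+z clear] — {P2, P7}
3. P11@(0, 0, 0) [+x clear] — {P11, P2, P7}
4. P6@(0, -1, 0) [+x clear] — {P11, P2, P6, P7}
5. P10@(2, 1, 0) [-z clear] — {P10, P11, P2, P6, P7}
6. P1@(2, 0, 0) [+x clear] — {P1, P10, P11, P2, P6, P7}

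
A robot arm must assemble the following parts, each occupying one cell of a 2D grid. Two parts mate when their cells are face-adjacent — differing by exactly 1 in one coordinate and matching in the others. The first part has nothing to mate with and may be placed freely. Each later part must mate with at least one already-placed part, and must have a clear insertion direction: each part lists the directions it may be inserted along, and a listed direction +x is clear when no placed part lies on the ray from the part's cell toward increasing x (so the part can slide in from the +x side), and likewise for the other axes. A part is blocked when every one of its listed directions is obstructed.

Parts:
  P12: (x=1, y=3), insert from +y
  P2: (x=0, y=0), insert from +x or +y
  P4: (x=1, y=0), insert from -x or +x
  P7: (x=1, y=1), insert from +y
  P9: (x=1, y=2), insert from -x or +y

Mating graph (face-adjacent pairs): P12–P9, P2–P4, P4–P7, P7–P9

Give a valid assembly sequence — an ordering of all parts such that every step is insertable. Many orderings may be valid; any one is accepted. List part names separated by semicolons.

P7; P9; P4; P12; P2

1. P7@(1, 1) [+y clear] — {P7}
2. P9@(1, 2) [-x clear] — {P7, P9}
3. P4@(1, 0) [-x clear] — {P4, P7, P9}
4. P12@(1, 3) [+y clear] — {P12, P4, P7, P9}
5. P2@(0, 0) [+y clear] — {P12, P2, P4, P7, P9}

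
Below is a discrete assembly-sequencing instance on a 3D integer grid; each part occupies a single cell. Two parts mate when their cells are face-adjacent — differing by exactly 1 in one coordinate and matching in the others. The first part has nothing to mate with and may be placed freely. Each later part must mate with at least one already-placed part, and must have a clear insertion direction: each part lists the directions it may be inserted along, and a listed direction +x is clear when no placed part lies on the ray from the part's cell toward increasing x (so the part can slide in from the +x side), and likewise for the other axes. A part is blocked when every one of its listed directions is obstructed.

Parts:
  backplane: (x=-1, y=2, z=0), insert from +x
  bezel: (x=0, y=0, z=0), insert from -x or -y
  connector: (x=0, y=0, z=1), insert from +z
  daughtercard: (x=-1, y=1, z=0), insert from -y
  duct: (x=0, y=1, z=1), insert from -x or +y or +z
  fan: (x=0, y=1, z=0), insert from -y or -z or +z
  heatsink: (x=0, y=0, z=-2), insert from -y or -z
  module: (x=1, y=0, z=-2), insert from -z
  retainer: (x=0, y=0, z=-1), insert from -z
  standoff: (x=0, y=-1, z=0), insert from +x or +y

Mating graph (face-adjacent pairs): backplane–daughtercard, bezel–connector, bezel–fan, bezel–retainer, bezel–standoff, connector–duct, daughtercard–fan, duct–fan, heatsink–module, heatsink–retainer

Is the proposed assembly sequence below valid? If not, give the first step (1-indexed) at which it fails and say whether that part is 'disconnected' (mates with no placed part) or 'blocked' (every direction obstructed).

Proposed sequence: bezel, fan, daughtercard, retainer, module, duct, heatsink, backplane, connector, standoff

1. bezel@(0, 0, 0) [-x clear] — {bezel}
2. fan@(0, 1, 0) [-z clear] — {bezel, fan}
3. daughtercard@(-1, 1, 0) [-y clear] — {bezel, daughtercard, fan}
4. retainer@(0, 0, -1) [-z clear] — {bezel, daughtercard, fan, retainer}
5. module@(1, 0, -2) — no placed neighbour ⇒ disconnected

Invalid at step 5 (disconnected)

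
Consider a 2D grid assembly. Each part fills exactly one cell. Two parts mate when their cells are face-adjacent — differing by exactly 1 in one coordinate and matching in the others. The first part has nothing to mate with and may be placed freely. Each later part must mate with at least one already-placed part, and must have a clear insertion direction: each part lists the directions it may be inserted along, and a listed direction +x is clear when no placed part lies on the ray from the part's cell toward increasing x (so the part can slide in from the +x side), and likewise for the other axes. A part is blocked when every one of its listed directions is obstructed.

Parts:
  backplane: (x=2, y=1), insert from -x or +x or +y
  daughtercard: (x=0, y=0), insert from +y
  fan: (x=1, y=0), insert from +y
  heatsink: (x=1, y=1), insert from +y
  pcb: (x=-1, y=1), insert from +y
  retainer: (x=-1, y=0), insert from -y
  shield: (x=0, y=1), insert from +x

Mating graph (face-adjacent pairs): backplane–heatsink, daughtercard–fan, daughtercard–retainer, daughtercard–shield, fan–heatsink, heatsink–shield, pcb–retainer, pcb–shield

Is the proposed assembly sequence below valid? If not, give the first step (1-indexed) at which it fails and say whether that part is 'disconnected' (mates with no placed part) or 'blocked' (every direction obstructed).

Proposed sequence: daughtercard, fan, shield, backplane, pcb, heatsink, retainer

Invalid at step 4 (disconnected)

1. daughtercard@(0, 0) [+y clear] — {daughtercard}
2. fan@(1, 0) [+y clear] — {daughtercard, fan}
3. shield@(0, 1) [+x clear] — {daughtercard, fan, shield}
4. backplane@(2, 1) — no placed neighbour ⇒ disconnected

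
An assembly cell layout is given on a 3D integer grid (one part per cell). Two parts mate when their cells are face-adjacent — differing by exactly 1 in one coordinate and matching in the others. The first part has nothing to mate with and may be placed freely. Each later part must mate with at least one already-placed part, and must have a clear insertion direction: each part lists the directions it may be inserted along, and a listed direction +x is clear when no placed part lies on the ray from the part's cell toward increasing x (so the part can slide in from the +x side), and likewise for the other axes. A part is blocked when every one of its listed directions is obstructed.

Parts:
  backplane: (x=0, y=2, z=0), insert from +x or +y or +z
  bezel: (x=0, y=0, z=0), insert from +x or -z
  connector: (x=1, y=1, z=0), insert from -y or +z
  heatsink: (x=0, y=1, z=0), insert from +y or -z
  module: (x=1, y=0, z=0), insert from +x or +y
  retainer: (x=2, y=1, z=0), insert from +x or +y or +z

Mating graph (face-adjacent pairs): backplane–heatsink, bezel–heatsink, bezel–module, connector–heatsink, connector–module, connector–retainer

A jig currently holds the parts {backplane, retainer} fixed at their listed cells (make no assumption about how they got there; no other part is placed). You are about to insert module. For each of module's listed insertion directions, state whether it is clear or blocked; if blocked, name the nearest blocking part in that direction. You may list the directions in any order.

+x: ray from module(1, 0, 0) has no placed part ⇒ clear
+y: ray from module(1, 0, 0) has no placed part ⇒ clear

+x: clear; +y: clear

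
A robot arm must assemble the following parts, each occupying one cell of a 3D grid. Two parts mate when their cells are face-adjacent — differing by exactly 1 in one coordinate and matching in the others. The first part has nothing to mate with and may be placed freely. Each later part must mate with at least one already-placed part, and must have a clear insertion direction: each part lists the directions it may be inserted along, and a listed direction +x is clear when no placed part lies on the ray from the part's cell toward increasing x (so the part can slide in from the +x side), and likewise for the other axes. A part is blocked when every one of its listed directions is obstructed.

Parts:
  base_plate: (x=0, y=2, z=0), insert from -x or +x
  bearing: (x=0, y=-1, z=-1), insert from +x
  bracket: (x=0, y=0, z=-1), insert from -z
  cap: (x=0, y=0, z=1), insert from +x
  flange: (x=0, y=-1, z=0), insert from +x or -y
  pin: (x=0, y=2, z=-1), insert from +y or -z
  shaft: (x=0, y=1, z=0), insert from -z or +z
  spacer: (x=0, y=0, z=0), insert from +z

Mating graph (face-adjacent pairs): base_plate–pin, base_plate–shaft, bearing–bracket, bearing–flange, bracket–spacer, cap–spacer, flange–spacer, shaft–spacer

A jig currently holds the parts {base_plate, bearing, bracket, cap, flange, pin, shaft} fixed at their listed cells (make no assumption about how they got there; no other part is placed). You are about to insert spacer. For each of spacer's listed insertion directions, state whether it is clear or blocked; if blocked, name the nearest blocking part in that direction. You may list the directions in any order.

+z: blocked by cap

+z: nearest on ray is cap@(0, 0, 1) ⇒ blocked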